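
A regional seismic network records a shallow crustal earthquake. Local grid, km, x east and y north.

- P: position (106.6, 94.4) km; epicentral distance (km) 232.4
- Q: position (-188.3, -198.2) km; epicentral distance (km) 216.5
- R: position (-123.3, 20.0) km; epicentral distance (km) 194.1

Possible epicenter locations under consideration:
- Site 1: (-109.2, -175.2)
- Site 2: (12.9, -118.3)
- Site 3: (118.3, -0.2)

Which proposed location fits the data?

Site 2

For each candidate, compare |candidate − station| to the reported distance:
Site 1: residuals P 112.9, Q 134.1, R 1.6 → max 134.1 km
Site 2: residuals P 0.0, Q 0.0, R 0.0 → max 0.0 km
Site 3: residuals P 137.1, Q 148.5, R 48.3 → max 148.5 km
Only Site 2 has all residuals ≈ 0.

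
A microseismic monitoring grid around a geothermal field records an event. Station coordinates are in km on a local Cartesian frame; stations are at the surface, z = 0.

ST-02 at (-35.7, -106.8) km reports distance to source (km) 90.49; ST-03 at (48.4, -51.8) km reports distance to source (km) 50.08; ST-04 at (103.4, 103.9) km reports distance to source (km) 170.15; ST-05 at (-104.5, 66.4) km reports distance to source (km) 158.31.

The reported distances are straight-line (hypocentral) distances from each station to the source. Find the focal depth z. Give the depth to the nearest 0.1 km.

depth ≈ 30.7 km

Each station gives a sphere (x−x_i)² + (y−y_i)² + z² = d_i² (stations at z=0).
Subtracting the ST-02 sphere from ST-03 and ST-04: z² cancels, leaving linear equations in x and y:
168.2 x + 110.0 y = -1974.50
278.2 x + 421.4 y = -11956.54
Solving: x ≈ 11.996, y ≈ -36.293 km (keep extra digits for the depth step; rounded: 12.0, -36.3).
Then from the ST-02 sphere: z² = 90.49² − (x + 35.7)² − (y + 106.8)² with x = 11.996, y = -36.293, so z ≈ 30.697 ≈ 30.7 km.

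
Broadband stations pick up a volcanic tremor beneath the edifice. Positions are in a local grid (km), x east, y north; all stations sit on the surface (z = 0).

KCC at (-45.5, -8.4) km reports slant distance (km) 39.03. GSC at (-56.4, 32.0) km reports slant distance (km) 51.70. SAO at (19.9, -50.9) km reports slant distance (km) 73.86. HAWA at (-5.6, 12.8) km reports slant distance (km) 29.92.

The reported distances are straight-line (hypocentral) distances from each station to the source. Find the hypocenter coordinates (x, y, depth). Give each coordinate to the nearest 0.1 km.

x ≈ -19.7 km, y ≈ 6.0 km, depth ≈ 25.5 km

Each station gives a sphere (x−x_i)² + (y−y_i)² + z² = d_i² (stations at z=0).
Subtracting the KCC sphere from GSC and SAO: z² cancels, leaving linear equations in x and y:
-21.8 x + 80.8 y = 914.60
130.8 x − 85.0 y = -3085.95
Solving: x ≈ -19.689, y ≈ 6.007 km (keep extra digits for the depth step; rounded: -19.7, 6.0).
Then from the KCC sphere: z² = 39.03² − (x + 45.5)² − (y + 8.4)² with x = -19.689, y = 6.007, so z ≈ 25.487 ≈ 25.5 km.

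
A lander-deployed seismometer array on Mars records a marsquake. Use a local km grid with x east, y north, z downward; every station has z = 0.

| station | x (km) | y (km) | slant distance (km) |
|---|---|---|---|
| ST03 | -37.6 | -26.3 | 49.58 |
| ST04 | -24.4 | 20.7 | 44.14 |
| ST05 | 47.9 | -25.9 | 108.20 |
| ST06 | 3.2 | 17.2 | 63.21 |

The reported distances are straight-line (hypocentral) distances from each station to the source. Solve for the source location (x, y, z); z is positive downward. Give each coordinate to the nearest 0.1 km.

(-49.1, 7.7, 34.2)

Each station gives a sphere (x−x_i)² + (y−y_i)² + z² = d_i² (stations at z=0).
Subtracting the ST03 sphere from ST04 and ST05: z² cancels, leaving linear equations in x and y:
26.4 x + 94.0 y = -571.76
171.0 x + 0.8 y = -8389.29
Solving: x ≈ -49.096, y ≈ 7.706 km (keep extra digits for the depth step; rounded: -49.1, 7.7).
Then from the ST03 sphere: z² = 49.58² − (x + 37.6)² − (y + 26.3)² with x = -49.096, y = 7.706, so z ≈ 34.200 ≈ 34.2 km.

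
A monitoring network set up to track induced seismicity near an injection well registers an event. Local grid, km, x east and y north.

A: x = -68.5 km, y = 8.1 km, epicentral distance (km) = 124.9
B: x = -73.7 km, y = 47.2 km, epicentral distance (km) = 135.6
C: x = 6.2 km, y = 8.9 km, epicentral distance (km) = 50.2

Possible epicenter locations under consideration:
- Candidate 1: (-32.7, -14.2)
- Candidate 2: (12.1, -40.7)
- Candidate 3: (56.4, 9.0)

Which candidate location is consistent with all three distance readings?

Candidate 3

For each candidate, compare |candidate − station| to the reported distance:
Candidate 1: residuals A 82.7, B 61.8, C 5.0 → max 82.7 km
Candidate 2: residuals A 30.7, B 12.8, C 0.3 → max 30.7 km
Candidate 3: residuals A 0.0, B 0.0, C 0.0 → max 0.0 km
Only Candidate 3 has all residuals ≈ 0.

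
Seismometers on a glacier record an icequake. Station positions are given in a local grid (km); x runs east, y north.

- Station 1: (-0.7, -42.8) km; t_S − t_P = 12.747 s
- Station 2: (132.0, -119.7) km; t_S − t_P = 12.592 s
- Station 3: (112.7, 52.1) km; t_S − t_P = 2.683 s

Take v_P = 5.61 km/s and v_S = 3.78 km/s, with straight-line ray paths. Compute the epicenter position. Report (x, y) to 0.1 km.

Distance from S−P lag: d = Δt · v_P v_S / (v_P − v_S) = Δt · (5.61·3.78)/(5.61−3.78) ≈ 11.5879·Δt.
So d_Station 1 = 147.71, d_Station 2 = 145.91, d_Station 3 = 31.09 km.
Circle about each station: (x + 0.7)² + (y + 42.8)² = 147.71²; (x − 132.0)² + (y + 119.7)² = 145.91²; (x − 112.7)² + (y − 52.1)² = 31.09².
Subtracting pairs of circle equations eliminates x²+y² and gives linear equations (the radical axes):
265.4 x − 153.8 y = 30448.28
226.8 x + 189.8 y = 34435.03
Solving the 2×2 system: x ≈ 129.9, y ≈ 26.2 km.
Check against Station 1 (with the unrounded x, y): √((x + 0.7)²+(y + 42.8)²) = 147.71 ≈ 147.71 km. ✓

(129.9, 26.2)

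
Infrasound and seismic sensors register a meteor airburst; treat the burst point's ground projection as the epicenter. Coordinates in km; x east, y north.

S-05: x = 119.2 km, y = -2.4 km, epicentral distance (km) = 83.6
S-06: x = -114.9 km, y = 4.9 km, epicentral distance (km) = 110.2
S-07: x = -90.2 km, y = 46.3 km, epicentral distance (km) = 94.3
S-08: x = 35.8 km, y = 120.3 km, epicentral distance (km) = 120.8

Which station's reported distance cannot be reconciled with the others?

S-05

Solve using three stations at a time. Using S-06, S-07, S-08 (subtract circle equations pairwise → linear system) gives (x, y) ≈ (-4.7, 6.5).
Distances from that point to each station vs reported:
  S-05: calculated 124.2 vs reported 83.6 → residual 40.6 km
  S-06: calculated 110.2 vs reported 110.2 → residual 0.0 km
  S-07: calculated 94.3 vs reported 94.3 → residual 0.0 km
  S-08: calculated 120.8 vs reported 120.8 → residual 0.0 km
S-06, S-07, S-08 are mutually consistent (residuals ≈ 0); S-05 is off by 40.6 km.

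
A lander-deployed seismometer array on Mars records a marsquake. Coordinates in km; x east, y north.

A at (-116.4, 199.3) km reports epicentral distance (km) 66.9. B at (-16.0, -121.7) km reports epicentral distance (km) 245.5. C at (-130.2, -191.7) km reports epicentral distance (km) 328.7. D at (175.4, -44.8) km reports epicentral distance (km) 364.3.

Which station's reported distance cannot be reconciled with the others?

Solve using three stations at a time. Using A, C, D (subtract circle equations pairwise → linear system) gives (x, y) ≈ (-140.4, 136.8).
Distances from that point to each station vs reported:
  A: calculated 66.9 vs reported 66.9 → residual 0.0 km
  B: calculated 286.9 vs reported 245.5 → residual 41.4 km
  C: calculated 328.7 vs reported 328.7 → residual 0.0 km
  D: calculated 364.3 vs reported 364.3 → residual 0.0 km
A, C, D are mutually consistent (residuals ≈ 0); B is off by 41.4 km.

B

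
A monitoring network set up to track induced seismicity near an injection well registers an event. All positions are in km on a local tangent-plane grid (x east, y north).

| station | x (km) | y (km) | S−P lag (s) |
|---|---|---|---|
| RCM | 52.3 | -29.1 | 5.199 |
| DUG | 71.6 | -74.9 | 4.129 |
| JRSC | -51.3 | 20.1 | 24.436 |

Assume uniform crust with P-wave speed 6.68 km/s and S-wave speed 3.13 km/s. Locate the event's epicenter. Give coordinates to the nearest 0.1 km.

Distance from S−P lag: d = Δt · v_P v_S / (v_P − v_S) = Δt · (6.68·3.13)/(6.68−3.13) ≈ 5.8897·Δt.
So d_RCM = 30.62, d_DUG = 24.32, d_JRSC = 143.92 km.
Circle about each station: (x − 52.3)² + (y + 29.1)² = 30.62²; (x − 71.6)² + (y + 74.9)² = 24.32²; (x + 51.3)² + (y − 20.1)² = 143.92².
Subtracting the RCM equation from the DUG and JRSC equations removes the quadratic terms:
38.6 x − 91.6 y = 7500.59
-207.2 x + 98.4 y = -20321.78
Solving the 2×2 system: x ≈ 74.0, y ≈ -50.7 km.

(74.0, -50.7)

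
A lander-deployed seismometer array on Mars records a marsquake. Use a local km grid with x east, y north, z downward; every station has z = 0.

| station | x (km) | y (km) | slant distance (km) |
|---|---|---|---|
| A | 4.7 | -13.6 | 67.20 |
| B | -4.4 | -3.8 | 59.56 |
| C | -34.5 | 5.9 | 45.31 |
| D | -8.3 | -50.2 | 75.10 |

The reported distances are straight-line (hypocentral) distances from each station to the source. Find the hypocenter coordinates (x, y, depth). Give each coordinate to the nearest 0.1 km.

Each station gives a sphere (x−x_i)² + (y−y_i)² + z² = d_i² (stations at z=0).
Subtracting the A sphere from B and C: z² cancels, leaving linear equations in x and y:
-18.2 x + 19.6 y = 795.20
-78.4 x + 39.0 y = 3480.85
Solving: x ≈ -45.005, y ≈ -1.219 km (keep extra digits for the depth step; rounded: -45.0, -1.2).
Then from the A sphere: z² = 67.20² − (x − 4.7)² − (y + 13.6)² with x = -45.005, y = -1.219, so z ≈ 43.497 ≈ 43.5 km.
Check against D (with the unrounded solution): distance 75.09 ≈ 75.10 km. ✓

x ≈ -45.0 km, y ≈ -1.2 km, depth ≈ 43.5 km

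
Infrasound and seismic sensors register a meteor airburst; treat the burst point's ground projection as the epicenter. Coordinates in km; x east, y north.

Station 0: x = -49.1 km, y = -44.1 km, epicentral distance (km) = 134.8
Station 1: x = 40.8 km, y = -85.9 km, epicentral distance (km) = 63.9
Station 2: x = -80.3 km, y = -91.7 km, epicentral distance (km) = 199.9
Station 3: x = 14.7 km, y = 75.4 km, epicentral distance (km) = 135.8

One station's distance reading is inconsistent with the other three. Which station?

Solve using three stations at a time. Using Station 0, Station 1, Station 3 (subtract circle equations pairwise → linear system) gives (x, y) ≈ (85.6, -40.4).
Distances from that point to each station vs reported:
  Station 0: calculated 134.8 vs reported 134.8 → residual 0.0 km
  Station 1: calculated 63.9 vs reported 63.9 → residual 0.0 km
  Station 2: calculated 173.7 vs reported 199.9 → residual 26.2 km
  Station 3: calculated 135.8 vs reported 135.8 → residual 0.0 km
Station 0, Station 1, Station 3 are mutually consistent (residuals ≈ 0); Station 2 is off by 26.2 km.

Station 2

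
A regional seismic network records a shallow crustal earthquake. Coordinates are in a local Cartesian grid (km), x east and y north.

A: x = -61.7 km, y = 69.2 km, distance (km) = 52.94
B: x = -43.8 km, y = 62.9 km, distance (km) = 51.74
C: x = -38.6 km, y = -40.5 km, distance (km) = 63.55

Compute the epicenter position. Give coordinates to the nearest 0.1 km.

Circle about each station: (x + 61.7)² + (y − 69.2)² = 52.94²; (x + 43.8)² + (y − 62.9)² = 51.74²; (x + 38.6)² + (y + 40.5)² = 63.55².
Subtracting the A equation from the B and C equations removes the quadratic terms:
35.8 x − 12.6 y = -2595.06
46.2 x − 219.4 y = -6701.28
Solving the 2×2 system: x ≈ -66.7, y ≈ 16.5 km.
Check against A (with the unrounded x, y): √((x + 61.7)²+(y − 69.2)²) = 52.93 ≈ 52.94 km. ✓

-66.7 km east, 16.5 km north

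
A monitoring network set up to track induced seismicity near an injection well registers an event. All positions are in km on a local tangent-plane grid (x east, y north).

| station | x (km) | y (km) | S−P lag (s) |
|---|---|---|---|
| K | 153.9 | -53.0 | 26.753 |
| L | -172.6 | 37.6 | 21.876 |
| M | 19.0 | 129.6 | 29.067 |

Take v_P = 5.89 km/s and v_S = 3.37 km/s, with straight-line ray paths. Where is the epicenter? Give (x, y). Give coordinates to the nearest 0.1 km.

-54.0 km east, -87.4 km north

Distance from S−P lag: d = Δt · v_P v_S / (v_P − v_S) = Δt · (5.89·3.37)/(5.89−3.37) ≈ 7.8767·Δt.
So d_K = 210.73, d_L = 172.31, d_M = 228.95 km.
Circle about each station: (x − 153.9)² + (y + 53.0)² = 210.73²; (x + 172.6)² + (y − 37.6)² = 172.31²; (x − 19.0)² + (y − 129.6)² = 228.95².
Subtracting the K equation from the L and M equations removes the quadratic terms:
-653.0 x + 181.2 y = 19426.71
-269.8 x + 365.2 y = -17348.02
Solving the 2×2 system: x ≈ -54.0, y ≈ -87.4 km.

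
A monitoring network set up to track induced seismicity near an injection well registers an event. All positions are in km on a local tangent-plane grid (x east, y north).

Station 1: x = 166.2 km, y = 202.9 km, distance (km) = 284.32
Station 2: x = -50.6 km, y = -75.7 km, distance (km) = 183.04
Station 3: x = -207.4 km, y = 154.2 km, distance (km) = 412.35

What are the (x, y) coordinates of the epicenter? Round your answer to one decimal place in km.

Circle about each station: (x − 166.2)² + (y − 202.9)² = 284.32²; (x + 50.6)² + (y + 75.7)² = 183.04²; (x + 207.4)² + (y − 154.2)² = 412.35².
Subtracting the Station 1 equation from the Station 2 and Station 3 equations removes the quadratic terms:
-433.6 x − 557.2 y = -13165.78
-747.2 x − 97.4 y = -91193.11
Solving the 2×2 system: x ≈ 132.4, y ≈ -79.4 km.
Check against Station 1 (with the unrounded x, y): √((x − 166.2)²+(y − 202.9)²) = 284.32 ≈ 284.32 km. ✓

(132.4, -79.4)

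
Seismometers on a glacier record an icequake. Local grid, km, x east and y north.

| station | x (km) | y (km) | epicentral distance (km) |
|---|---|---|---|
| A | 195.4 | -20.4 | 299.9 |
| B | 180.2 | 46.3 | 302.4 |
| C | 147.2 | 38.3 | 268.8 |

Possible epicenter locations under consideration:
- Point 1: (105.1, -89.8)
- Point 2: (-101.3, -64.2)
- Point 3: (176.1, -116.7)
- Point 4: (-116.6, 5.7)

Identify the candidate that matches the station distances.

Point 2

For each candidate, compare |candidate − station| to the reported distance:
Point 1: residuals A 186.0, B 147.0, C 134.0 → max 186.0 km
Point 2: residuals A 0.0, B 0.0, C 0.0 → max 0.0 km
Point 3: residuals A 201.7, B 139.3, C 111.1 → max 201.7 km
Point 4: residuals A 13.2, B 2.8, C 3.0 → max 13.2 km
Only Point 2 has all residuals ≈ 0.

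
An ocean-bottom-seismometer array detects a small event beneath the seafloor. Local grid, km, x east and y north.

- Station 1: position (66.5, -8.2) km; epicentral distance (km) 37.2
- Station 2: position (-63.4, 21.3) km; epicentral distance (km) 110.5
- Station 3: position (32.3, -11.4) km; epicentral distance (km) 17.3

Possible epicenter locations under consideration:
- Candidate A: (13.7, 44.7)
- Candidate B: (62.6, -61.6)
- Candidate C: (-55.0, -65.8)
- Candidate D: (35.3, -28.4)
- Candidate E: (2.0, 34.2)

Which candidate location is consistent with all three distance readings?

For each candidate, compare |candidate − station| to the reported distance:
Candidate A: residuals Station 1 37.5, Station 2 29.9, Station 3 41.8 → max 41.8 km
Candidate B: residuals Station 1 16.3, Station 2 40.3, Station 3 41.3 → max 41.3 km
Candidate C: residuals Station 1 97.3, Station 2 23.0, Station 3 85.6 → max 97.3 km
Candidate D: residuals Station 1 0.0, Station 2 0.0, Station 3 0.0 → max 0.0 km
Candidate E: residuals Station 1 40.0, Station 2 43.8, Station 3 37.4 → max 43.8 km
Only Candidate D has all residuals ≈ 0.

Candidate D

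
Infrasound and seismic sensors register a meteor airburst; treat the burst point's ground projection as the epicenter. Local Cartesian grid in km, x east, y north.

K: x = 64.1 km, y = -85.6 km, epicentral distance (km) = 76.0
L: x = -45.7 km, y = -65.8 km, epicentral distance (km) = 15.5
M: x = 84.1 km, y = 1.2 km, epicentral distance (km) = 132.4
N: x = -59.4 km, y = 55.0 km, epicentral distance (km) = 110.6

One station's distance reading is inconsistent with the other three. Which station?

Solve using three stations at a time. Using L, M, N (subtract circle equations pairwise → linear system) gives (x, y) ≈ (-36.6, -53.2).
Distances from that point to each station vs reported:
  K: calculated 105.8 vs reported 76.0 → residual 29.8 km
  L: calculated 15.5 vs reported 15.5 → residual 0.0 km
  M: calculated 132.4 vs reported 132.4 → residual 0.0 km
  N: calculated 110.6 vs reported 110.6 → residual 0.0 km
L, M, N are mutually consistent (residuals ≈ 0); K is off by 29.8 km.

K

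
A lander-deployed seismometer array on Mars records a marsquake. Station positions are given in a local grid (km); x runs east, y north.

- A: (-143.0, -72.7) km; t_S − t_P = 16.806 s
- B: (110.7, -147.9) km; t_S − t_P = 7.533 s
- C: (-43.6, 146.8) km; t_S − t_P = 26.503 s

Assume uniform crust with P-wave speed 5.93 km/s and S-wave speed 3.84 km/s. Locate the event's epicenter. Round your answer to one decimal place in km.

x ≈ 30.1 km, y ≈ -132.4 km

Distance from S−P lag: d = Δt · v_P v_S / (v_P − v_S) = Δt · (5.93·3.84)/(5.93−3.84) ≈ 10.8953·Δt.
So d_A = 183.11, d_B = 82.07, d_C = 288.76 km.
Circle about each station: (x + 143.0)² + (y + 72.7)² = 183.11²; (x − 110.7)² + (y + 147.9)² = 82.07²; (x + 43.6)² + (y − 146.8)² = 288.76².
Subtracting pairs of circle equations eliminates x²+y² and gives linear equations (the radical axes):
507.4 x − 150.4 y = 35188.40
198.8 x + 439.0 y = -52136.16
Solving the 2×2 system: x ≈ 30.1, y ≈ -132.4 km.
Check against A (with the unrounded x, y): √((x + 143.0)²+(y + 72.7)²) = 183.11 ≈ 183.11 km. ✓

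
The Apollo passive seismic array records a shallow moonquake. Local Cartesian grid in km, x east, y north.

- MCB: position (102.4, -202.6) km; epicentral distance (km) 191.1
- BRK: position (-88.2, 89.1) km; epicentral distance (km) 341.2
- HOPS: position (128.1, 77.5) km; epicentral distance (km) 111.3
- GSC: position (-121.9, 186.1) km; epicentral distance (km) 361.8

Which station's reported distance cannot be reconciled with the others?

Solve using three stations at a time. Using MCB, HOPS, GSC (subtract circle equations pairwise → linear system) gives (x, y) ≈ (172.1, -24.7).
Distances from that point to each station vs reported:
  MCB: calculated 191.1 vs reported 191.1 → residual 0.0 km
  BRK: calculated 284.1 vs reported 341.2 → residual 57.1 km
  HOPS: calculated 111.3 vs reported 111.3 → residual 0.0 km
  GSC: calculated 361.8 vs reported 361.8 → residual 0.0 km
MCB, HOPS, GSC are mutually consistent (residuals ≈ 0); BRK is off by 57.1 km.

BRK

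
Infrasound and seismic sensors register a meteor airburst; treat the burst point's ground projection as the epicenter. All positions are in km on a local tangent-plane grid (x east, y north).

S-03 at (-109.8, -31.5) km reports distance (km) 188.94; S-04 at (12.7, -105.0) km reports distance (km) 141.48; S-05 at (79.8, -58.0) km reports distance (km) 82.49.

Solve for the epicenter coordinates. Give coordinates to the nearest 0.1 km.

70.8 km east, 24.0 km north

Circle about each station: (x + 109.8)² + (y + 31.5)² = 188.94²; (x − 12.7)² + (y + 105.0)² = 141.48²; (x − 79.8)² + (y + 58.0)² = 82.49².
Subtracting pairs of circle equations eliminates x²+y² and gives linear equations (the radical axes):
245.0 x − 147.0 y = 13819.73
379.2 x − 53.0 y = 25577.47
Solving the 2×2 system: x ≈ 70.8, y ≈ 24.0 km.
Check against S-03 (with the unrounded x, y): √((x + 109.8)²+(y + 31.5)²) = 188.94 ≈ 188.94 km. ✓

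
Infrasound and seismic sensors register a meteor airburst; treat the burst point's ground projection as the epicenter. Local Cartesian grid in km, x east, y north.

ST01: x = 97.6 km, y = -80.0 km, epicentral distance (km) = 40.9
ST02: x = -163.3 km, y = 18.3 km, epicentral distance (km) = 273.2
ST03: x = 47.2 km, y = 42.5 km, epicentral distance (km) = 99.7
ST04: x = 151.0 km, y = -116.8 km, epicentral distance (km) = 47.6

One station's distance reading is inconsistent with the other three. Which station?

Solve using three stations at a time. Using ST01, ST02, ST03 (subtract circle equations pairwise → linear system) gives (x, y) ≈ (103.7, -39.6).
Distances from that point to each station vs reported:
  ST01: calculated 40.8 vs reported 40.9 → residual 0.1 km
  ST02: calculated 273.2 vs reported 273.2 → residual 0.0 km
  ST03: calculated 99.7 vs reported 99.7 → residual 0.0 km
  ST04: calculated 90.5 vs reported 47.6 → residual 42.9 km
ST01, ST02, ST03 are mutually consistent (residuals ≈ 0); ST04 is off by 42.9 km.

ST04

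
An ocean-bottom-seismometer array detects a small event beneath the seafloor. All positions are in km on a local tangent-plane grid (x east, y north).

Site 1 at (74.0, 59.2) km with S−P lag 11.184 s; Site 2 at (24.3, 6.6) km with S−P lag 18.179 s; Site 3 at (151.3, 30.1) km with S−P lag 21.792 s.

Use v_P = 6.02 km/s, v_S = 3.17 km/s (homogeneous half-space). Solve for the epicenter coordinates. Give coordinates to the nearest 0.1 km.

x ≈ 42.2 km, y ≈ 127.0 km

Distance from S−P lag: d = Δt · v_P v_S / (v_P − v_S) = Δt · (6.02·3.17)/(6.02−3.17) ≈ 6.6959·Δt.
So d_Site 1 = 74.89, d_Site 2 = 121.73, d_Site 3 = 145.92 km.
Circle about each station: (x − 74.0)² + (y − 59.2)² = 74.89²; (x − 24.3)² + (y − 6.6)² = 121.73²; (x − 151.3)² + (y − 30.1)² = 145.92².
Subtracting pairs of circle equations eliminates x²+y² and gives linear equations (the radical axes):
-99.4 x − 105.2 y = -17556.27
154.6 x − 58.2 y = -867.07
Solving the 2×2 system: x ≈ 42.2, y ≈ 127.0 km.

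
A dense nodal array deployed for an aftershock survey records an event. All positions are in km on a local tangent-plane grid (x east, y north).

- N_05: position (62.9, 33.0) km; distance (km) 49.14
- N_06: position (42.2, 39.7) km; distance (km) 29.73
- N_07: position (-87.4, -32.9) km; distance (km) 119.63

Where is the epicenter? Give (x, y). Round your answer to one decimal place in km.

13.8 km east, 30.9 km north

Circle about each station: (x − 62.9)² + (y − 33.0)² = 49.14²; (x − 42.2)² + (y − 39.7)² = 29.73²; (x + 87.4)² + (y + 32.9)² = 119.63².
Subtracting pairs of circle equations eliminates x²+y² and gives linear equations (the radical axes):
-41.4 x + 13.4 y = -157.61
-300.6 x − 131.8 y = -8220.84
Solving the 2×2 system: x ≈ 13.8, y ≈ 30.9 km.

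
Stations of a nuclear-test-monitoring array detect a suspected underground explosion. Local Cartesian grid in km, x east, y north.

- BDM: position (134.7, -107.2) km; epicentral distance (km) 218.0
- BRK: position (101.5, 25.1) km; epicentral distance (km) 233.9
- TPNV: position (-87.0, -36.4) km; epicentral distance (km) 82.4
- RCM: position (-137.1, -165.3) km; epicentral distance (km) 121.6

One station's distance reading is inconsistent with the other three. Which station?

RCM

Solve using three stations at a time. Using BDM, BRK, TPNV (subtract circle equations pairwise → linear system) gives (x, y) ≈ (-83.0, -118.7).
Distances from that point to each station vs reported:
  BDM: calculated 218.0 vs reported 218.0 → residual 0.0 km
  BRK: calculated 233.9 vs reported 233.9 → residual 0.0 km
  TPNV: calculated 82.4 vs reported 82.4 → residual 0.0 km
  RCM: calculated 71.4 vs reported 121.6 → residual 50.2 km
BDM, BRK, TPNV are mutually consistent (residuals ≈ 0); RCM is off by 50.2 km.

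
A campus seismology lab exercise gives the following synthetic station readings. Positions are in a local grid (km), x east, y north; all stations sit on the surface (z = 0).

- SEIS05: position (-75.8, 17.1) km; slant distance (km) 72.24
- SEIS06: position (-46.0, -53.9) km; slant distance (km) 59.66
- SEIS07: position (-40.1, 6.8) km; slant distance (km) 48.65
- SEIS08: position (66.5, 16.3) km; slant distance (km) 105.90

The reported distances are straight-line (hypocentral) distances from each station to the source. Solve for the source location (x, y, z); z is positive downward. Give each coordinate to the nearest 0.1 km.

Each station gives a sphere (x−x_i)² + (y−y_i)² + z² = d_i² (stations at z=0).
Subtracting the SEIS05 sphere from SEIS06 and SEIS07: z² cancels, leaving linear equations in x and y:
59.6 x − 142.0 y = 642.46
71.4 x − 20.6 y = -1532.00
Solving: x ≈ -25.898, y ≈ -15.394 km (keep extra digits for the depth step; rounded: -25.9, -15.4).
Then from the SEIS05 sphere: z² = 72.24² − (x + 75.8)² − (y − 17.1)² with x = -25.898, y = -15.394, so z ≈ 40.897 ≈ 40.9 km.

x ≈ -25.9 km, y ≈ -15.4 km, depth ≈ 40.9 km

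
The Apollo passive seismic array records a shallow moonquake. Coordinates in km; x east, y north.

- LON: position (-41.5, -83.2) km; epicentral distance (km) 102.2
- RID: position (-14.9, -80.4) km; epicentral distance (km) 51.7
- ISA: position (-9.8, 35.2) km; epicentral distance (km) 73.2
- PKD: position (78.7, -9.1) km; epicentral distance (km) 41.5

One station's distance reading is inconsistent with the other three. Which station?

Solve using three stations at a time. Using LON, ISA, PKD (subtract circle equations pairwise → linear system) gives (x, y) ≈ (38.6, -19.7).
Distances from that point to each station vs reported:
  LON: calculated 102.2 vs reported 102.2 → residual 0.0 km
  RID: calculated 80.9 vs reported 51.7 → residual 29.2 km
  ISA: calculated 73.2 vs reported 73.2 → residual 0.0 km
  PKD: calculated 41.5 vs reported 41.5 → residual 0.0 km
LON, ISA, PKD are mutually consistent (residuals ≈ 0); RID is off by 29.2 km.

RID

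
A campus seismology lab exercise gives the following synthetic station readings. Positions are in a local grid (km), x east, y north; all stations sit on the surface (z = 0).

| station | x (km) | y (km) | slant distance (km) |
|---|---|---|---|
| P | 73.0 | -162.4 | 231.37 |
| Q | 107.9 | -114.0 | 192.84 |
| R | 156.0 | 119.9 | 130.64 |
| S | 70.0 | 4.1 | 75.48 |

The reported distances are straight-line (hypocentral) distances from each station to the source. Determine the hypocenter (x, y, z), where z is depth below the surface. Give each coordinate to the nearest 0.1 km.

x ≈ 44.2 km, y ≈ 64.0 km, depth ≈ 38.0 km

Each station gives a sphere (x−x_i)² + (y−y_i)² + z² = d_i² (stations at z=0).
Subtracting the P sphere from Q and R: z² cancels, leaving linear equations in x and y:
69.8 x + 96.8 y = 9280.46
166.0 x + 564.6 y = 43474.52
Solving: x ≈ 44.190, y ≈ 64.008 km (keep extra digits for the depth step; rounded: 44.2, 64.0).
Then from the P sphere: z² = 231.37² − (x − 73.0)² − (y + 162.4)² with x = 44.190, y = 64.008, so z ≈ 37.967 ≈ 38.0 km.
Check against S (with the unrounded solution): distance 75.48 ≈ 75.48 km. ✓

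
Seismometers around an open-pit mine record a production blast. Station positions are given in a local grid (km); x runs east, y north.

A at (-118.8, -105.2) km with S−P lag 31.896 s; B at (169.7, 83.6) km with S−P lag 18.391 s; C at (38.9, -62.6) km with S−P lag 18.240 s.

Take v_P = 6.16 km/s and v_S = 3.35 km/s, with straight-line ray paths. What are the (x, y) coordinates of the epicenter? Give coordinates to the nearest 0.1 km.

(35.2, 71.3)

Distance from S−P lag: d = Δt · v_P v_S / (v_P − v_S) = Δt · (6.16·3.35)/(6.16−3.35) ≈ 7.3438·Δt.
So d_A = 234.24, d_B = 135.06, d_C = 133.95 km.
Circle about each station: (x + 118.8)² + (y + 105.2)² = 234.24²; (x − 169.7)² + (y − 83.6)² = 135.06²; (x − 38.9)² + (y + 62.6)² = 133.95².
Subtracting the A equation from the B and C equations removes the quadratic terms:
577.0 x + 377.6 y = 47233.74
315.4 x + 85.2 y = 17177.27
Solving the 2×2 system: x ≈ 35.2, y ≈ 71.3 km.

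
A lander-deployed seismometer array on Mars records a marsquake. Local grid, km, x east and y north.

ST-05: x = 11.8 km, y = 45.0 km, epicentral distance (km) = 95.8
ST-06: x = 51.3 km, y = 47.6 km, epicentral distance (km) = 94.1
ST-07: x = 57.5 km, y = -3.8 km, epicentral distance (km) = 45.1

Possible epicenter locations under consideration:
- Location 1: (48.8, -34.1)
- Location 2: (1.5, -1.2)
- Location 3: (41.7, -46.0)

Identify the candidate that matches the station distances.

For each candidate, compare |candidate − station| to the reported distance:
Location 1: residuals ST-05 8.5, ST-06 12.4, ST-07 13.6 → max 13.6 km
Location 2: residuals ST-05 48.5, ST-06 24.4, ST-07 11.0 → max 48.5 km
Location 3: residuals ST-05 0.0, ST-06 0.0, ST-07 0.0 → max 0.0 km
Only Location 3 has all residuals ≈ 0.

Location 3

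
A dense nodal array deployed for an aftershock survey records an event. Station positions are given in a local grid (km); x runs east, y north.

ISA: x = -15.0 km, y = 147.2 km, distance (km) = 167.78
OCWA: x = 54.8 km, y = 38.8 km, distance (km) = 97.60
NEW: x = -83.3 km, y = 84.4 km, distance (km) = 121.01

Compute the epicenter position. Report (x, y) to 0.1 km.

Circle about each station: (x + 15.0)² + (y − 147.2)² = 167.78²; (x − 54.8)² + (y − 38.8)² = 97.60²; (x + 83.3)² + (y − 84.4)² = 121.01².
Subtracting the ISA equation from the OCWA and NEW equations removes the quadratic terms:
139.6 x − 216.8 y = 1240.01
-136.6 x − 125.6 y = 5676.12
Solving the 2×2 system: x ≈ -22.8, y ≈ -20.4 km.

-22.8 km east, -20.4 km north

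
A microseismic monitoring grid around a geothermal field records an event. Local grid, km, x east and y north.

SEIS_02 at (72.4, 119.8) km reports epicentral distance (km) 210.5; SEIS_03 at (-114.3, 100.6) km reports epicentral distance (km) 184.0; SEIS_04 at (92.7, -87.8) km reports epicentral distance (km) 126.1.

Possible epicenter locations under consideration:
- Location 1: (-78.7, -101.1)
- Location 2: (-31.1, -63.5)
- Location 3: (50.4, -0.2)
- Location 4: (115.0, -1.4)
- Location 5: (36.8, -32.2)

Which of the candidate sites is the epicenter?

Location 2

For each candidate, compare |candidate − station| to the reported distance:
Location 1: residuals SEIS_02 57.1, SEIS_03 20.8, SEIS_04 45.8 → max 57.1 km
Location 2: residuals SEIS_02 0.0, SEIS_03 0.0, SEIS_04 0.1 → max 0.1 km
Location 3: residuals SEIS_02 88.5, SEIS_03 9.1, SEIS_04 28.8 → max 88.5 km
Location 4: residuals SEIS_02 82.0, SEIS_03 67.0, SEIS_04 36.9 → max 82.0 km
Location 5: residuals SEIS_02 54.4, SEIS_03 17.2, SEIS_04 47.3 → max 54.4 km
Only Location 2 has all residuals ≈ 0.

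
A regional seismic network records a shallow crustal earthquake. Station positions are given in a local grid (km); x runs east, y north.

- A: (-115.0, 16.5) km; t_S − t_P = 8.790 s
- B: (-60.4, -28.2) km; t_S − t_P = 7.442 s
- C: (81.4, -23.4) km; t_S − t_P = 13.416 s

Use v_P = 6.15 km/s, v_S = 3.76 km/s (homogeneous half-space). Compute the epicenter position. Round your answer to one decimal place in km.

Distance from S−P lag: d = Δt · v_P v_S / (v_P − v_S) = Δt · (6.15·3.76)/(6.15−3.76) ≈ 9.6753·Δt.
So d_A = 85.05, d_B = 72.00, d_C = 129.80 km.
Circle about each station: (x + 115.0)² + (y − 16.5)² = 85.05²; (x + 60.4)² + (y + 28.2)² = 72.00²; (x − 81.4)² + (y + 23.4)² = 129.80².
Subtracting the A equation from the B and C equations removes the quadratic terms:
109.2 x − 89.4 y = -7004.35
392.8 x − 79.8 y = -15938.27
Solving the 2×2 system: x ≈ -32.8, y ≈ 38.3 km.

x ≈ -32.8 km, y ≈ 38.3 km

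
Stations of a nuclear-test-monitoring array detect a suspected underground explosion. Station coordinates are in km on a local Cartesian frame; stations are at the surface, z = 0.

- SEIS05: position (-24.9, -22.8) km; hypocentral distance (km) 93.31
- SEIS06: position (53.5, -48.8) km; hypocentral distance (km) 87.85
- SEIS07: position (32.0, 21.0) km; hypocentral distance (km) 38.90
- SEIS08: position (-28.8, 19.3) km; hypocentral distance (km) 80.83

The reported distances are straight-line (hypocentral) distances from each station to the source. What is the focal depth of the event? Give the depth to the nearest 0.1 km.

36.2 km

Each station gives a sphere (x−x_i)² + (y−y_i)² + z² = d_i² (stations at z=0).
Subtracting the SEIS05 sphere from SEIS06 and SEIS07: z² cancels, leaving linear equations in x and y:
156.8 x − 52.0 y = 5092.97
113.8 x + 87.6 y = 7518.70
Solving: x ≈ 42.594, y ≈ 30.496 km (keep extra digits for the depth step; rounded: 42.6, 30.5).
Then from the SEIS05 sphere: z² = 93.31² − (x + 24.9)² − (y + 22.8)² with x = 42.594, y = 30.496, so z ≈ 36.206 ≈ 36.2 km.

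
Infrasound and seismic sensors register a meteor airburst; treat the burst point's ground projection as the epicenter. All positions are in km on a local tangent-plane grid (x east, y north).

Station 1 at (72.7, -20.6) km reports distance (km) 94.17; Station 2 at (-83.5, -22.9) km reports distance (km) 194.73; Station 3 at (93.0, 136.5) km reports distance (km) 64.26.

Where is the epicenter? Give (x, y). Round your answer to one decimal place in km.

Circle about each station: (x − 72.7)² + (y + 20.6)² = 94.17²; (x + 83.5)² + (y + 22.9)² = 194.73²; (x − 93.0)² + (y − 136.5)² = 64.26².
Subtracting pairs of circle equations eliminates x²+y² and gives linear equations (the radical axes):
-312.4 x − 4.6 y = -27264.77
40.6 x + 314.2 y = 26310.24
Solving the 2×2 system: x ≈ 86.2, y ≈ 72.6 km.
Check against Station 1 (with the unrounded x, y): √((x − 72.7)²+(y + 20.6)²) = 94.17 ≈ 94.17 km. ✓

(86.2, 72.6)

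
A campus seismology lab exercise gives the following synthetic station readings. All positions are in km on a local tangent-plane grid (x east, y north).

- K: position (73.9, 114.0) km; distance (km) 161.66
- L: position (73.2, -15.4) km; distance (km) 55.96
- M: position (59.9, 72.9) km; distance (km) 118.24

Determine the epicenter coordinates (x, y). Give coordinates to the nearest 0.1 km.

Circle about each station: (x − 73.9)² + (y − 114.0)² = 161.66²; (x − 73.2)² + (y + 15.4)² = 55.96²; (x − 59.9)² + (y − 72.9)² = 118.24².
Subtracting pairs of circle equations eliminates x²+y² and gives linear equations (the radical axes):
-1.4 x − 258.8 y = 10140.62
-28.0 x − 82.2 y = 2598.47
Solving the 2×2 system: x ≈ 22.6, y ≈ -39.3 km.

x ≈ 22.6 km, y ≈ -39.3 km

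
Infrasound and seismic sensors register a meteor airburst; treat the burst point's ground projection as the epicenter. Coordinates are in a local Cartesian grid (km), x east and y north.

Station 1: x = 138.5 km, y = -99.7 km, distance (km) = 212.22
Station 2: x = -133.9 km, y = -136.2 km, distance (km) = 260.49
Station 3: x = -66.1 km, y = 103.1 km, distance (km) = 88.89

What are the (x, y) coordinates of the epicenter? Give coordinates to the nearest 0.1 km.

Circle about each station: (x − 138.5)² + (y + 99.7)² = 212.22²; (x + 133.9)² + (y + 136.2)² = 260.49²; (x + 66.1)² + (y − 103.1)² = 88.89².
Subtracting pairs of circle equations eliminates x²+y² and gives linear equations (the radical axes):
-544.8 x − 73.0 y = -15460.40
-409.2 x + 405.6 y = 23012.38
Solving the 2×2 system: x ≈ 18.3, y ≈ 75.2 km.

(18.3, 75.2)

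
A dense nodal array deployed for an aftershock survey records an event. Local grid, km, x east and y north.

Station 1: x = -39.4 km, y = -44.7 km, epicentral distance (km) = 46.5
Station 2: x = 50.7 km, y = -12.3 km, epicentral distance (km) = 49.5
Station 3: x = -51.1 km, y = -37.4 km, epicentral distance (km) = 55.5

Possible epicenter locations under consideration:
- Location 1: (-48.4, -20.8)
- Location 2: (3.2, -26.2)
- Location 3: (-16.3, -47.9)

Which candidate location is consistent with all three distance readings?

Location 2

For each candidate, compare |candidate − station| to the reported distance:
Location 1: residuals Station 1 21.0, Station 2 50.0, Station 3 38.7 → max 50.0 km
Location 2: residuals Station 1 0.1, Station 2 0.0, Station 3 0.1 → max 0.1 km
Location 3: residuals Station 1 23.2, Station 2 26.4, Station 3 19.2 → max 26.4 km
Only Location 2 has all residuals ≈ 0.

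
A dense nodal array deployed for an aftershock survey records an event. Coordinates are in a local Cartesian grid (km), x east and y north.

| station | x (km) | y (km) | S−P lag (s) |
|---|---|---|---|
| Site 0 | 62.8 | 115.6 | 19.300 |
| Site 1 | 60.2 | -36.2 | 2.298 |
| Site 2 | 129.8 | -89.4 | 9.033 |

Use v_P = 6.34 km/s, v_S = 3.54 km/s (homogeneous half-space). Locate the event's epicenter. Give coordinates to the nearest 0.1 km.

Distance from S−P lag: d = Δt · v_P v_S / (v_P − v_S) = Δt · (6.34·3.54)/(6.34−3.54) ≈ 8.0156·Δt.
So d_Site 0 = 154.70, d_Site 1 = 18.42, d_Site 2 = 72.40 km.
Circle about each station: (x − 62.8)² + (y − 115.6)² = 154.70²; (x − 60.2)² + (y + 36.2)² = 18.42²; (x − 129.8)² + (y + 89.4)² = 72.40².
Subtracting pairs of circle equations eliminates x²+y² and gives linear equations (the radical axes):
-5.2 x − 303.6 y = 11220.07
134.0 x − 410.0 y = 26223.53
Solving the 2×2 system: x ≈ 78.5, y ≈ -38.3 km.

x ≈ 78.5 km, y ≈ -38.3 km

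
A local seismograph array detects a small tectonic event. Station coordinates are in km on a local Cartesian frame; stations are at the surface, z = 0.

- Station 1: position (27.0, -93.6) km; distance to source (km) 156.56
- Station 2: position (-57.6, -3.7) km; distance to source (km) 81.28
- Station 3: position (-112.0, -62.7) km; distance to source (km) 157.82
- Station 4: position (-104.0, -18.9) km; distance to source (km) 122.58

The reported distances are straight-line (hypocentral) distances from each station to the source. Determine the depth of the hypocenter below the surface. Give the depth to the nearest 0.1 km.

z ≈ 33.4 km

Each station gives a sphere (x−x_i)² + (y−y_i)² + z² = d_i² (stations at z=0).
Subtracting the Station 1 sphere from Station 2 and Station 3: z² cancels, leaving linear equations in x and y:
-169.2 x + 179.8 y = 11746.09
-278.0 x + 61.8 y = 6589.21
Solving: x ≈ -11.608, y ≈ 54.405 km (keep extra digits for the depth step; rounded: -11.6, 54.4).
Then from the Station 1 sphere: z² = 156.56² − (x − 27.0)² − (y + 93.6)² with x = -11.608, y = 54.405, so z ≈ 33.391 ≈ 33.4 km.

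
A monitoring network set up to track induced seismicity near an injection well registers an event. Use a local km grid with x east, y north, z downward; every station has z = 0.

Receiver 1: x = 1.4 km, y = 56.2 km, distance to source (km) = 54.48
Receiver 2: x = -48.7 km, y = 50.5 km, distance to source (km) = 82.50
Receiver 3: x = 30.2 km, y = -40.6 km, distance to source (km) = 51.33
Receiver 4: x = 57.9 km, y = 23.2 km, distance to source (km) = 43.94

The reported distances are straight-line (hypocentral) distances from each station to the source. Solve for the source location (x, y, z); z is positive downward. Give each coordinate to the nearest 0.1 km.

Each station gives a sphere (x−x_i)² + (y−y_i)² + z² = d_i² (stations at z=0).
Subtracting the Receiver 1 sphere from Receiver 2 and Receiver 3: z² cancels, leaving linear equations in x and y:
-100.2 x − 11.4 y = -2076.64
57.6 x − 193.6 y = -266.70
Solving: x ≈ 19.895, y ≈ 7.297 km (keep extra digits for the depth step; rounded: 19.9, 7.3).
Then from the Receiver 1 sphere: z² = 54.48² − (x − 1.4)² − (y − 56.2)² with x = 19.895, y = 7.297, so z ≈ 15.313 ≈ 15.3 km.

x ≈ 19.9 km, y ≈ 7.3 km, depth ≈ 15.3 km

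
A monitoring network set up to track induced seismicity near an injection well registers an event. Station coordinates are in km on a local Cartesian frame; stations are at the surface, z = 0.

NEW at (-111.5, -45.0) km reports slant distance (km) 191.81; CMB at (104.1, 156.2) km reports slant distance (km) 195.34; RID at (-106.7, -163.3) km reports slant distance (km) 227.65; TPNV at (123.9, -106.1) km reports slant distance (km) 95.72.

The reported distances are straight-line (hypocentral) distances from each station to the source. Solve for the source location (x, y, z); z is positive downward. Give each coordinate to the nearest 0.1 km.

x ≈ 75.9 km, y ≈ -33.1 km, depth ≈ 39.1 km

Each station gives a sphere (x−x_i)² + (y−y_i)² + z² = d_i² (stations at z=0).
Subtracting the NEW sphere from CMB and RID: z² cancels, leaving linear equations in x and y:
431.2 x + 402.4 y = 19411.36
9.6 x − 236.6 y = 8561.08
Solving: x ≈ 75.910, y ≈ -33.104 km (keep extra digits for the depth step; rounded: 75.9, -33.1).
Then from the NEW sphere: z² = 191.81² − (x + 111.5)² − (y + 45.0)² with x = 75.910, y = -33.104, so z ≈ 39.078 ≈ 39.1 km.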